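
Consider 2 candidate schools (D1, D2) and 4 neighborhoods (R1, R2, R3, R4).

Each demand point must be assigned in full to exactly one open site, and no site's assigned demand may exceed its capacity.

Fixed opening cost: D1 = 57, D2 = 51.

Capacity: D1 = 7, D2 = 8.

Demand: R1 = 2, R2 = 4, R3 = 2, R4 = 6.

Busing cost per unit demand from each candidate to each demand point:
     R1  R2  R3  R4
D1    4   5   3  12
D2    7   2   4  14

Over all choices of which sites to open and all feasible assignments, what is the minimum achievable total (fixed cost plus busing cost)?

210

Open {D1, D2}; cheapest assignment that respects the capacities:
  D1 (cap 7, load 6): R4 — cost 6×12 = 72
  D2 (cap 8, load 8): R1, R2, R3 — cost 2×7 + 4×2 + 2×4 = 30
  Shipping 102, fixed 108 → total 210.
  Any other capacity-feasible assignment to {D1, D2} ships for at least 102.
Total demand is 14 and no other set of sites has combined capacity ≥ 14, so {D1, D2} is the only feasible choice of open sites. Minimum: 210.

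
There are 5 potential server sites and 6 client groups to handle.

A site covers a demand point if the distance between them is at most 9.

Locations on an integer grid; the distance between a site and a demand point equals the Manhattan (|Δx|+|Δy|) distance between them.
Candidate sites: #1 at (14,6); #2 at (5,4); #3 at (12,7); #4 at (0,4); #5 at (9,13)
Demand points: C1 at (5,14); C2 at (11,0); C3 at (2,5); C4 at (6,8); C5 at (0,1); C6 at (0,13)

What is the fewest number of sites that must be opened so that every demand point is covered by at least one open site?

Coverage sets (demand points within 9 of each site):
  #1: {C2}
  #2: {C3, C4, C5}
  #3: {C2, C4}
  #4: {C3, C5, C6}
  #5: {C1, C4, C6}
No 2 sites suffice: every size-2 union leaves at least one demand point uncovered.
But {#1, #2, #5} covers everything, so the minimum is 3.

3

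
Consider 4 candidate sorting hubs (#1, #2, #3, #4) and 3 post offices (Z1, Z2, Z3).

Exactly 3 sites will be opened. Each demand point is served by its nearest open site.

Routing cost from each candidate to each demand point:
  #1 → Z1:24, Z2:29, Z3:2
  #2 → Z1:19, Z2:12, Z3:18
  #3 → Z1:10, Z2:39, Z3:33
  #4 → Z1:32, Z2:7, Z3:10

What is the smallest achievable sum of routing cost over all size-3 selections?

19

Open {#1, #3, #4}.
  Z1→#3 10, Z2→#4 7, Z3→#1 2  ⇒ total 19.
Compare {#1, #2, #3}: total 24.
Compare {#2, #3, #4}: total 27.
No size-3 selection does better; minimum is 19.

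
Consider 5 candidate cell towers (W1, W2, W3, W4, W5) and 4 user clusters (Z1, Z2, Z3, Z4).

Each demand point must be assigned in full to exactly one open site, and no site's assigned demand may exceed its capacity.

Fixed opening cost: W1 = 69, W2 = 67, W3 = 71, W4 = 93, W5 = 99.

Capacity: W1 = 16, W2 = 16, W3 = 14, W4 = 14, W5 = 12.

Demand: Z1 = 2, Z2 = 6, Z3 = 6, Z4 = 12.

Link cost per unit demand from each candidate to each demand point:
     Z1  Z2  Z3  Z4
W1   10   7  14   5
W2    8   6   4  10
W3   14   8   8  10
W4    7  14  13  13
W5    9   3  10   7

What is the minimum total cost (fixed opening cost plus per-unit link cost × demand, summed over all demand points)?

Open {W1, W2}; cheapest assignment that respects the capacities:
  W1 (cap 16, load 12): Z4 — cost 12×5 = 60
  W2 (cap 16, load 14): Z1, Z2, Z3 — cost 2×8 + 6×6 + 6×4 = 76
  Shipping 136, fixed 136 → total 272.
  Any other capacity-feasible assignment to {W1, W2} ships for at least 136.
Compare {W1, W3}: its best feasible assignment gives total 316.
Compare {W1, W5}: its best feasible assignment gives total 326.
Every other set of open sites that can feasibly serve all demand totals ≥ 316 even under its best assignment. Minimum: 272.

272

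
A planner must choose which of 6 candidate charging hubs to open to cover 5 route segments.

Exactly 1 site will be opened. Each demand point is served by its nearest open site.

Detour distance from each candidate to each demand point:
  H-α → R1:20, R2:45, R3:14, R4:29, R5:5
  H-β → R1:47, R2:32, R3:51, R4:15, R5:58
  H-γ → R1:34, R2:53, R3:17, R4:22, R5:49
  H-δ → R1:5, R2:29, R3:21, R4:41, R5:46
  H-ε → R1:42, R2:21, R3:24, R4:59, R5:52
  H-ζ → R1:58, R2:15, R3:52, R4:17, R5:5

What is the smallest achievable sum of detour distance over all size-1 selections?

Open {H-α}.
  R1→H-α 20, R2→H-α 45, R3→H-α 14, R4→H-α 29, R5→H-α 5  ⇒ total 113.
Compare {H-δ}: total 142.
Compare {H-ζ}: total 147.
No size-1 selection does better; minimum is 113.

113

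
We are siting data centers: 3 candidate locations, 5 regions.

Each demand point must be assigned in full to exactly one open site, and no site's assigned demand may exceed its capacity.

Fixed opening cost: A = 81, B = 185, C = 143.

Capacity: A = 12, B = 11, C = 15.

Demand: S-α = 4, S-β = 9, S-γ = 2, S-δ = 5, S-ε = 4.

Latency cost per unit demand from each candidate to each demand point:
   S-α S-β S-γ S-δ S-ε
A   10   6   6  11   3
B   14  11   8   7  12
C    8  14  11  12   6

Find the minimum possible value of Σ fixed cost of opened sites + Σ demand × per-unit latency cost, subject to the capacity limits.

Open {A, C}; cheapest assignment that respects the capacities:
  A (cap 12, load 11): S-β, S-γ — cost 9×6 + 2×6 = 66
  C (cap 15, load 13): S-α, S-δ, S-ε — cost 4×8 + 5×12 + 4×6 = 116
  Shipping 182, fixed 224 → total 406.
  Any other capacity-feasible assignment to {A, C} ships for at least 182.
Compare {B, C}: its best feasible assignment gives total 559.
Compare {A, B, C}: its best feasible assignment gives total 566.
Every other set of open sites that can feasibly serve all demand totals ≥ 559 even under its best assignment. Minimum: 406.

406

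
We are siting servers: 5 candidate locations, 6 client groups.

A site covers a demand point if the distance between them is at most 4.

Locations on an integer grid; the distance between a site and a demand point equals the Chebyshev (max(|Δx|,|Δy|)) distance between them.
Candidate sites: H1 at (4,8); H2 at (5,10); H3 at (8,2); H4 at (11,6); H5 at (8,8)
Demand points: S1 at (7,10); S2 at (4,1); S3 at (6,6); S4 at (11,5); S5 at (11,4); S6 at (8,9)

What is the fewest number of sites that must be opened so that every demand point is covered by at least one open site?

Coverage sets (demand points within 4 of each site):
  H1: {S1, S3, S6}
  H2: {S1, S3, S6}
  H3: {S2, S3, S4, S5}
  H4: {S1, S4, S5, S6}
  H5: {S1, S3, S4, S5, S6}
No single site covers all 6 demand points.
But {H1, H3} covers everything, so the minimum is 2.

2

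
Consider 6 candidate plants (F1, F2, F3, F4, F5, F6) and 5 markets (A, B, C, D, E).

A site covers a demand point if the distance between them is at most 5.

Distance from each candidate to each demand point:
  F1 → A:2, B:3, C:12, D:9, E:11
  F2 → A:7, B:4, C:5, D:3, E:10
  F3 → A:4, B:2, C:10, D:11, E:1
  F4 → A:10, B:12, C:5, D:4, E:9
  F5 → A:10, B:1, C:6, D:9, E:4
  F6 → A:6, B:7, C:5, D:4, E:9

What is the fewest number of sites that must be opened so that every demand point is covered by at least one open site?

Coverage sets (demand points within 5 of each site):
  F1: {A, B}
  F2: {B, C, D}
  F3: {A, B, E}
  F4: {C, D}
  F5: {B, E}
  F6: {C, D}
No single site covers all 5 demand points.
But {F2, F3} covers everything, so the minimum is 2.

2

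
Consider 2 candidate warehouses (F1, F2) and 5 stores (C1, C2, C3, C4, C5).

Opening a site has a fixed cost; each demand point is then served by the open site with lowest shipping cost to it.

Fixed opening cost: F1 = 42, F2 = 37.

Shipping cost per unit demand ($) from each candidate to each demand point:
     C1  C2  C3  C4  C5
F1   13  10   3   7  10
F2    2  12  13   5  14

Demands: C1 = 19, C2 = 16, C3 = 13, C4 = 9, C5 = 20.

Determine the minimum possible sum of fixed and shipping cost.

Open {F1, F2}: assign each demand point to its cheapest open site.
  C1→F2 19×2=38, C2→F1 16×10=160, C3→F1 13×3=39, C4→F2 9×5=45, C5→F1 20×10=200
  shipping cost 482, fixed 79 → total 561.
Compare {F1}: shipping cost 709 + fixed 42 = 751.
Compare {F2}: shipping cost 724 + fixed 37 = 761.

561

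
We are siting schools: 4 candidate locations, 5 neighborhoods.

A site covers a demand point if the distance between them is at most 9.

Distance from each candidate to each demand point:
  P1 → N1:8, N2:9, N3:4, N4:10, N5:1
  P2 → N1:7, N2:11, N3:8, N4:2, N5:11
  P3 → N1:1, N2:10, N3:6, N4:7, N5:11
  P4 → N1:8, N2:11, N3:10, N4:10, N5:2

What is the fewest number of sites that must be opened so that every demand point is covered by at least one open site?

2

Coverage sets (demand points within 9 of each site):
  P1: {N1, N2, N3, N5}
  P2: {N1, N3, N4}
  P3: {N1, N3, N4}
  P4: {N1, N5}
No single site covers all 5 demand points.
But {P1, P2} covers everything, so the minimum is 2.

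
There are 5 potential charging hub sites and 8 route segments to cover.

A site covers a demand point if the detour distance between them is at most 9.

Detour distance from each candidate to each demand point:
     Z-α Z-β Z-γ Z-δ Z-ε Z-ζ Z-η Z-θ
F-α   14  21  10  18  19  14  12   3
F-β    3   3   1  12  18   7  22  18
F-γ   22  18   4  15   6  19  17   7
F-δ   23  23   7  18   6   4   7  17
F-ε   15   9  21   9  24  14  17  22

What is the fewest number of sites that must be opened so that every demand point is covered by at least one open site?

4

Coverage sets (demand points within 9 of each site):
  F-α: {Z-θ}
  F-β: {Z-α, Z-β, Z-γ, Z-ζ}
  F-γ: {Z-γ, Z-ε, Z-θ}
  F-δ: {Z-γ, Z-ε, Z-ζ, Z-η}
  F-ε: {Z-β, Z-δ}
No 3 sites suffice: every size-3 union leaves at least one demand point uncovered.
But {F-α, F-β, F-δ, F-ε} covers everything, so the minimum is 4.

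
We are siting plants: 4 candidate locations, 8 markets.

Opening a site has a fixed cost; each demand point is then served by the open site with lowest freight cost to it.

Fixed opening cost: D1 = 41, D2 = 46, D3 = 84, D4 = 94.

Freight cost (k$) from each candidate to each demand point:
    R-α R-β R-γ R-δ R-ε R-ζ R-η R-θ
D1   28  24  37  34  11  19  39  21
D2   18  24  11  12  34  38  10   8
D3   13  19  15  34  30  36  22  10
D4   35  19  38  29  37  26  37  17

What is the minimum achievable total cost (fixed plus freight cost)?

200

Open {D1, D2}: assign each demand point to its cheapest open site.
  R-α→D2 18, R-β→D1 24, R-γ→D2 11, R-δ→D2 12, R-ε→D1 11, R-ζ→D1 19, R-η→D2 10, R-θ→D2 8
  freight cost 113, fixed 87 → total 200.
Compare {D2}: freight cost 155 + fixed 46 = 201.
Compare {D1}: freight cost 213 + fixed 41 = 254.
Compare {D3}: freight cost 179 + fixed 84 = 263.
All other subsets cost ≥ 201. Minimum total cost: 200.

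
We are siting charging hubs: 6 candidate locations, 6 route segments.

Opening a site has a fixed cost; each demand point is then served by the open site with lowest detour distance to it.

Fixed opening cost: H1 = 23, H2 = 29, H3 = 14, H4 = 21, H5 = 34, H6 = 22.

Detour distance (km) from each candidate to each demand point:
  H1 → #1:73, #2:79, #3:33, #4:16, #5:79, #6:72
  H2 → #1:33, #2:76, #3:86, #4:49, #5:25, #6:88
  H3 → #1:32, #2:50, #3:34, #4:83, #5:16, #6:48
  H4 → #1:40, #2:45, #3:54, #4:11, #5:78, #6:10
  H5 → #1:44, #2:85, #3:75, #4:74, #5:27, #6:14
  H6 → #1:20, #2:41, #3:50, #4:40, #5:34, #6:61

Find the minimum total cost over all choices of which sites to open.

183

Open {H3, H4}: assign each demand point to its cheapest open site.
  #1→H3 32, #2→H4 45, #3→H3 34, #4→H4 11, #5→H3 16, #6→H4 10
  detour distance 148, fixed 35 → total 183.
Compare {H3, H4, H6}: detour distance 132 + fixed 57 = 189.
Compare {H1, H3, H4}: detour distance 147 + fixed 58 = 205.
Compare {H4, H6}: detour distance 166 + fixed 43 = 209.
All other subsets cost ≥ 189. Minimum total cost: 183.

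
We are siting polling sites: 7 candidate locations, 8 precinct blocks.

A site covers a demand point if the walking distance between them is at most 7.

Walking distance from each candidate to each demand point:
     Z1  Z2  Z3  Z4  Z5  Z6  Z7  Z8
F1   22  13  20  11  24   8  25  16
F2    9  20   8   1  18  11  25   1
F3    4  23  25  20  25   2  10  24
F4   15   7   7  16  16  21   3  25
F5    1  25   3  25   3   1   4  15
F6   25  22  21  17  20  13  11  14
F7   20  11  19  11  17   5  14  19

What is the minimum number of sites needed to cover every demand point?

Coverage sets (demand points within 7 of each site):
  F1: {}
  F2: {Z4, Z8}
  F3: {Z1, Z6}
  F4: {Z2, Z3, Z7}
  F5: {Z1, Z3, Z5, Z6, Z7}
  F6: {}
  F7: {Z6}
No 2 sites suffice: every size-2 union leaves at least one demand point uncovered.
But {F2, F4, F5} covers everything, so the minimum is 3.

3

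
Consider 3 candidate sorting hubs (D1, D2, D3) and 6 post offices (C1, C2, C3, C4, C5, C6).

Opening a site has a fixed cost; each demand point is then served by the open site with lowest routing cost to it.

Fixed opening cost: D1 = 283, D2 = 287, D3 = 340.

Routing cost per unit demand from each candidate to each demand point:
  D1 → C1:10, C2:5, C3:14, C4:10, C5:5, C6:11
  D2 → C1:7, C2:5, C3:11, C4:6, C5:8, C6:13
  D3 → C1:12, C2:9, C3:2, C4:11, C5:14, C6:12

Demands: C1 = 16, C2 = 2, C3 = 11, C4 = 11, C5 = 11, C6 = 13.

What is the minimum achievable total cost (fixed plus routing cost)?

Open {D2}: assign each demand point to its cheapest open site.
  C1→D2 16×7=112, C2→D2 2×5=10, C3→D2 11×11=121, C4→D2 11×6=66, C5→D2 11×8=88, C6→D2 13×13=169
  routing cost 566, fixed 287 → total 853.
Compare {D1}: routing cost 632 + fixed 283 = 915.
Compare {D3}: routing cost 663 + fixed 340 = 1003.
Compare {D1, D2}: routing cost 507 + fixed 570 = 1077.
All other subsets cost ≥ 915. Minimum total cost: 853.

853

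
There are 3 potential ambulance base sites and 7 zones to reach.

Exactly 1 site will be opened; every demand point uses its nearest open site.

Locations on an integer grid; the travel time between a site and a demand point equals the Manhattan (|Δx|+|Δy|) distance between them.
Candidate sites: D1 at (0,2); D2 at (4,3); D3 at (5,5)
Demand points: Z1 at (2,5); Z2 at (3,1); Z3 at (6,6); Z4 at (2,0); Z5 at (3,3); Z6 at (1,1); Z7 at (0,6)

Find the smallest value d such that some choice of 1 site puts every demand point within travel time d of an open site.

Open {D2}.
  Farthest demand point is Z7 at travel time 7 (to D2); all others are ≤ 7.
With {D3} the worst case is 8.
With {D1} the worst case is 10.
No size-1 selection achieves below 7.

7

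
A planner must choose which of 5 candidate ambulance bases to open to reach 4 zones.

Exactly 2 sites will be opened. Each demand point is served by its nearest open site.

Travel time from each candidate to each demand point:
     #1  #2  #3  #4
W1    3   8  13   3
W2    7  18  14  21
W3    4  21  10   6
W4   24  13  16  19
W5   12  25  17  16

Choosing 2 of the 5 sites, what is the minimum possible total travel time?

24

Open {W1, W3}.
  #1→W1 3, #2→W1 8, #3→W3 10, #4→W1 3  ⇒ total 24.
Compare {W1, W2}: total 27.
Compare {W1, W4}: total 27.
No size-2 selection does better; minimum is 24.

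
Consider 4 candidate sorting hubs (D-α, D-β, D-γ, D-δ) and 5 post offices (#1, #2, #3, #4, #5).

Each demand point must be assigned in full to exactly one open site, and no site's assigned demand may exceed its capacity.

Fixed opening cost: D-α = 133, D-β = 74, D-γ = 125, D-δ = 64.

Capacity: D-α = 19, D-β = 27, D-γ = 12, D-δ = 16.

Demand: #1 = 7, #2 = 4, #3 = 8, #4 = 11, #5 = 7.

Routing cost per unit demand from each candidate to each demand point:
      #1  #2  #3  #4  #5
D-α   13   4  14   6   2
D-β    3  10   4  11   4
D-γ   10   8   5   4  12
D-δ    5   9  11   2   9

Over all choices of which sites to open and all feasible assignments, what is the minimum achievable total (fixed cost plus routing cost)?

277

Open {D-β, D-δ}; cheapest assignment that respects the capacities:
  D-β (cap 27, load 22): #1, #3, #5 — cost 7×3 + 8×4 + 7×4 = 81
  D-δ (cap 16, load 15): #2, #4 — cost 4×9 + 11×2 = 58
  Shipping 139, fixed 138 → total 277.
  Any other capacity-feasible assignment to {D-β, D-δ} ships for at least 139.
Compare {D-β, D-γ}: its best feasible assignment gives total 364.
Compare {D-α, D-β}: its best feasible assignment gives total 370.
Every other set of open sites that can feasibly serve all demand totals ≥ 364 even under its best assignment. Minimum: 277.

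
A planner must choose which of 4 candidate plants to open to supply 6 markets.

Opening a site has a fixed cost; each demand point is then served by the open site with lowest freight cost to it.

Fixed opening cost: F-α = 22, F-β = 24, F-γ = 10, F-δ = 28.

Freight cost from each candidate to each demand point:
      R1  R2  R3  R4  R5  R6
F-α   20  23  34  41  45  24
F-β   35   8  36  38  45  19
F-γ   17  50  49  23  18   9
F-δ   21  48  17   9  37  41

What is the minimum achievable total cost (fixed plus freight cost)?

140

Open {F-β, F-γ, F-δ}: assign each demand point to its cheapest open site.
  R1→F-γ 17, R2→F-β 8, R3→F-δ 17, R4→F-δ 9, R5→F-γ 18, R6→F-γ 9
  freight cost 78, fixed 62 → total 140.
Compare {F-β, F-γ}: freight cost 111 + fixed 34 = 145.
Compare {F-α, F-γ, F-δ}: freight cost 93 + fixed 60 = 153.
Compare {F-α, F-γ}: freight cost 124 + fixed 32 = 156.
All other subsets cost ≥ 145. Minimum total cost: 140.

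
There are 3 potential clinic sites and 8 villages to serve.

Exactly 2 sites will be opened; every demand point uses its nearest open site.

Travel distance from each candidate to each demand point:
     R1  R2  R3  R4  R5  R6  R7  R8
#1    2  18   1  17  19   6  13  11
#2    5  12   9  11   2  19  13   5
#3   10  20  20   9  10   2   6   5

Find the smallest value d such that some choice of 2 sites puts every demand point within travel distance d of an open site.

12

Open {#2, #3}.
  Farthest demand point is R2 at travel distance 12 (to #2); all others are ≤ 12.
With {#1, #2} the worst case is 13.
With {#1, #3} the worst case is 18.
No size-2 selection achieves below 12.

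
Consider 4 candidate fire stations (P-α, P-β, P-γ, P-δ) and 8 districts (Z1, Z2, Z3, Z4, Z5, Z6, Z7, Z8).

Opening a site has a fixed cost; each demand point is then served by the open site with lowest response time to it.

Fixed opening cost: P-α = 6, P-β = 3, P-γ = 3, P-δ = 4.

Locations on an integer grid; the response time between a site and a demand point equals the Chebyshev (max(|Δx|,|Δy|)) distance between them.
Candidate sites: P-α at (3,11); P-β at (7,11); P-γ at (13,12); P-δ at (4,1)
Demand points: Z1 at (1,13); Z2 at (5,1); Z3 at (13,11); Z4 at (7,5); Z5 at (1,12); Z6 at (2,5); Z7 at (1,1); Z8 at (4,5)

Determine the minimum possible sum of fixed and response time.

34

Open {P-α, P-γ, P-δ}: assign each demand point to its cheapest open site.
  Z1→P-α 2, Z2→P-δ 1, Z3→P-γ 1, Z4→P-δ 4, Z5→P-α 2, Z6→P-δ 4, Z7→P-δ 3, Z8→P-δ 4
  response time 21, fixed 13 → total 34.
Compare {P-α, P-β, P-γ, P-δ}: response time 21 + fixed 16 = 37.
Compare {P-α, P-β, P-δ}: response time 26 + fixed 13 = 39.
Compare {P-β, P-γ, P-δ}: response time 29 + fixed 10 = 39.
All other subsets cost ≥ 37. Minimum total cost: 34.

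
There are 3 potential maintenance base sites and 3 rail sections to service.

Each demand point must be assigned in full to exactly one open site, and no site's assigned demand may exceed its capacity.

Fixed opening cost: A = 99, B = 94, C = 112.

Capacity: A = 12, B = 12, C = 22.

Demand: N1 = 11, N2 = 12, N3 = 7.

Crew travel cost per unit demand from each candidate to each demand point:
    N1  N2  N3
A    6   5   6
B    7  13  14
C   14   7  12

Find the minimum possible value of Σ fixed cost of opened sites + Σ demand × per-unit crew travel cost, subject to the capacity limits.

Open {A, C}; cheapest assignment that respects the capacities:
  A (cap 12, load 11): N1 — cost 11×6 = 66
  C (cap 22, load 19): N2, N3 — cost 12×7 + 7×12 = 168
  Shipping 234, fixed 211 → total 445.
  Any other capacity-feasible assignment to {A, C} ships for at least 234.
Compare {B, C}: its best feasible assignment gives total 451.
Compare {A, B, C}: its best feasible assignment gives total 508.
Every other set of open sites that can feasibly serve all demand totals ≥ 451 even under its best assignment. Minimum: 445.

445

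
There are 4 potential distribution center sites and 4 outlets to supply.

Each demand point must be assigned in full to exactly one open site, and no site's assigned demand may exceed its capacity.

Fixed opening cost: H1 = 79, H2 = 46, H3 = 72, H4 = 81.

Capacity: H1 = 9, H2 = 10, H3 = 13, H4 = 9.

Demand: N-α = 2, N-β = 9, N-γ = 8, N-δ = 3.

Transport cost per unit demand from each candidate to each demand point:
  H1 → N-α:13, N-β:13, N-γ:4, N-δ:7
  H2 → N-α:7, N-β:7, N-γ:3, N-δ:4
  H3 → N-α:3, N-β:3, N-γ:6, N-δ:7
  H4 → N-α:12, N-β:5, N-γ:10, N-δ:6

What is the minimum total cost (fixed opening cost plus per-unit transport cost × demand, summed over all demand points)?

Open {H2, H3}; cheapest assignment that respects the capacities:
  H2 (cap 10, load 10): N-α, N-γ — cost 2×7 + 8×3 = 38
  H3 (cap 13, load 12): N-β, N-δ — cost 9×3 + 3×7 = 48
  Shipping 86, fixed 118 → total 204.
  Any other capacity-feasible assignment to {H2, H3} ships for at least 86.
Compare {H3, H4}: its best feasible assignment gives total 273.
Compare {H1, H2, H3}: its best feasible assignment gives total 274.
Every other set of open sites that can feasibly serve all demand totals ≥ 273 even under its best assignment. Minimum: 204.

204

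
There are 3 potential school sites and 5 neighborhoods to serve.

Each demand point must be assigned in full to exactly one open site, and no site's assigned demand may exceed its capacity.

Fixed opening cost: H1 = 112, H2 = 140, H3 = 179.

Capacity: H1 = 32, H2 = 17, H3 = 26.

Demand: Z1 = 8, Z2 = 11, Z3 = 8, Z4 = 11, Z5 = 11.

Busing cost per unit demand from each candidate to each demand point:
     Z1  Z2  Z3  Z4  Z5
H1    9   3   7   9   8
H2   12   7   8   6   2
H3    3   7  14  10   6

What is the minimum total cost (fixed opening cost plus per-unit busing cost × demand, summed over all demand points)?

Open {H1, H3}; cheapest assignment that respects the capacities:
  H1 (cap 32, load 30): Z2, Z3, Z4 — cost 11×3 + 8×7 + 11×9 = 188
  H3 (cap 26, load 19): Z1, Z5 — cost 8×3 + 11×6 = 90
  Shipping 278, fixed 291 → total 569.
  Any other capacity-feasible assignment to {H1, H3} ships for at least 278.
Compare {H1, H2, H3}: its best feasible assignment gives total 665.
Every other set of open sites that can feasibly serve all demand totals ≥ 665 even under its best assignment. Minimum: 569.

569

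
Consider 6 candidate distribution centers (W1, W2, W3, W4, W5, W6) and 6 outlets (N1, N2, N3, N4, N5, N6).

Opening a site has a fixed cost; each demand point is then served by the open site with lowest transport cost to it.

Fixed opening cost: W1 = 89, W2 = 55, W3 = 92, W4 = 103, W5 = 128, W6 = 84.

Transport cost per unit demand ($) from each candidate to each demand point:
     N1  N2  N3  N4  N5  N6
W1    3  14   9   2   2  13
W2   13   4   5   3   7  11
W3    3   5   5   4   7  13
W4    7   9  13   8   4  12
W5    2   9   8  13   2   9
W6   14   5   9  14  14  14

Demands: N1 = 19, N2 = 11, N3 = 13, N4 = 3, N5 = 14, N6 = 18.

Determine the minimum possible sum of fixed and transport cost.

Open {W2, W5}: assign each demand point to its cheapest open site.
  N1→W5 19×2=38, N2→W2 11×4=44, N3→W2 13×5=65, N4→W2 3×3=9, N5→W5 14×2=28, N6→W5 18×9=162
  transport cost 346, fixed 183 → total 529.
Compare {W1, W2}: transport cost 398 + fixed 144 = 542.
Compare {W3, W5}: transport cost 360 + fixed 220 = 580.
Compare {W5}: transport cost 470 + fixed 128 = 598.
All other subsets cost ≥ 542. Minimum total cost: 529.

529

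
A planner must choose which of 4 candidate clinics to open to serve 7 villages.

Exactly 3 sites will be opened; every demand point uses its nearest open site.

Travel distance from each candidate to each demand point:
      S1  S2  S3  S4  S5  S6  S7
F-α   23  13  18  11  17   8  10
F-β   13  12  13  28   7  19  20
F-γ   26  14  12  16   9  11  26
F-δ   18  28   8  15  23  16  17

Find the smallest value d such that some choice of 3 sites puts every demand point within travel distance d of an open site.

Open {F-α, F-β, F-γ}.
  Farthest demand point is S1 at travel distance 13 (to F-β); all others are ≤ 13.
With {F-α, F-β, F-δ} the worst case is 13.
With {F-β, F-γ, F-δ} the worst case is 17.
No size-3 selection achieves below 13.

13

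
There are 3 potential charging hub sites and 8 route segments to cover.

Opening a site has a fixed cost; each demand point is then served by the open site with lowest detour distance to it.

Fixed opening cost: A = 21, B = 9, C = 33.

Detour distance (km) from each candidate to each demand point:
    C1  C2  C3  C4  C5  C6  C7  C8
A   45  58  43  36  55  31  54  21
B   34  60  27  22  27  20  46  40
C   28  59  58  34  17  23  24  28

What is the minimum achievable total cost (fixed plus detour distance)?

Open {B, C}: assign each demand point to its cheapest open site.
  C1→C 28, C2→C 59, C3→B 27, C4→B 22, C5→C 17, C6→B 20, C7→C 24, C8→C 28
  detour distance 225, fixed 42 → total 267.
Compare {A, B, C}: detour distance 217 + fixed 63 = 280.
Compare {B}: detour distance 276 + fixed 9 = 285.
Compare {A, B}: detour distance 255 + fixed 30 = 285.
All other subsets cost ≥ 280. Minimum total cost: 267.

267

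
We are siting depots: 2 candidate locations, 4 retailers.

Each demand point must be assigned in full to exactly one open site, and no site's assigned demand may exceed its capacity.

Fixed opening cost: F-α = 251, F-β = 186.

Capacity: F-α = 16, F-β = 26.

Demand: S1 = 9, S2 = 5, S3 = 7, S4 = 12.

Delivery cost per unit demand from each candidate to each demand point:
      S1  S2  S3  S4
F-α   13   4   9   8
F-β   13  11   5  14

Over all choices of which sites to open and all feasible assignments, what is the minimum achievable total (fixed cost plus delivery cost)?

740

Open {F-α, F-β}; cheapest assignment that respects the capacities:
  F-α (cap 16, load 12): S4 — cost 12×8 = 96
  F-β (cap 26, load 21): S1, S2, S3 — cost 9×13 + 5×11 + 7×5 = 207
  Shipping 303, fixed 437 → total 740.
  Any other capacity-feasible assignment to {F-α, F-β} ships for at least 303.
Total demand is 33 and no other set of sites has combined capacity ≥ 33, so {F-α, F-β} is the only feasible choice of open sites. Minimum: 740.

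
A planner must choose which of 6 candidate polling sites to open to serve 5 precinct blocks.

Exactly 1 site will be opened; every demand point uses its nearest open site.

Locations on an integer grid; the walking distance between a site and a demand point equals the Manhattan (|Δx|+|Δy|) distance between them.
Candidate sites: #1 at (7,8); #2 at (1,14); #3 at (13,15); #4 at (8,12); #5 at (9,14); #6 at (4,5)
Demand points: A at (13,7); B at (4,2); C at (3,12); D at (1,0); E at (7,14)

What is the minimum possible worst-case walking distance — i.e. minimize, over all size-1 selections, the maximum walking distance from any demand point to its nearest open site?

12

Open {#6}.
  Farthest demand point is E at walking distance 12 (to #6); all others are ≤ 12.
With {#1} the worst case is 14.
With {#2} the worst case is 19.
No size-1 selection achieves below 12.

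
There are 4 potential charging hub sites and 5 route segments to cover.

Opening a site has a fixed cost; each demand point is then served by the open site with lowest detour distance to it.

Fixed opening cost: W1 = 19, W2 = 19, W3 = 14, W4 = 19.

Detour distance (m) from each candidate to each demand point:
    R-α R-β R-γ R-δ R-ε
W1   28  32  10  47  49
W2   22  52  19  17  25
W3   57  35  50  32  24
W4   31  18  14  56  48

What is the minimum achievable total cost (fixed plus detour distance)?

134

Open {W2, W4}: assign each demand point to its cheapest open site.
  R-α→W2 22, R-β→W4 18, R-γ→W4 14, R-δ→W2 17, R-ε→W2 25
  detour distance 96, fixed 38 → total 134.
Compare {W1, W2}: detour distance 106 + fixed 38 = 144.
Compare {W2, W3, W4}: detour distance 95 + fixed 52 = 147.
Compare {W1, W2, W4}: detour distance 92 + fixed 57 = 149.
All other subsets cost ≥ 144. Minimum total cost: 134.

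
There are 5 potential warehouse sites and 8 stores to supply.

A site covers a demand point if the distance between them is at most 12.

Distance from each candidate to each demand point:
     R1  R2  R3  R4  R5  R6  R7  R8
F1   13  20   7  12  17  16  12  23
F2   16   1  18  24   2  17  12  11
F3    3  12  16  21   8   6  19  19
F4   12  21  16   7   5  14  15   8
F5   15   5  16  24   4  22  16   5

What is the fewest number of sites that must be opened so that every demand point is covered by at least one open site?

Coverage sets (demand points within 12 of each site):
  F1: {R3, R4, R7}
  F2: {R2, R5, R7, R8}
  F3: {R1, R2, R5, R6}
  F4: {R1, R4, R5, R8}
  F5: {R2, R5, R8}
No 2 sites suffice: every size-2 union leaves at least one demand point uncovered.
But {F1, F2, F3} covers everything, so the minimum is 3.

3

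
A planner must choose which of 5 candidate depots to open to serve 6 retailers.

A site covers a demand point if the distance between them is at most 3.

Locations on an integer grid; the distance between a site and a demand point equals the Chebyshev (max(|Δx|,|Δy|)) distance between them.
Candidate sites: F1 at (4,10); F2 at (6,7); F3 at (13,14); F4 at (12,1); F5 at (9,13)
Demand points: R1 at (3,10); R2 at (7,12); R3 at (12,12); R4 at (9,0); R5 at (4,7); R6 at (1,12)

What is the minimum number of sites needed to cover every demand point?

Coverage sets (demand points within 3 of each site):
  F1: {R1, R2, R5, R6}
  F2: {R1, R5}
  F3: {R3}
  F4: {R4}
  F5: {R2, R3}
No 2 sites suffice: every size-2 union leaves at least one demand point uncovered.
But {F1, F3, F4} covers everything, so the minimum is 3.

3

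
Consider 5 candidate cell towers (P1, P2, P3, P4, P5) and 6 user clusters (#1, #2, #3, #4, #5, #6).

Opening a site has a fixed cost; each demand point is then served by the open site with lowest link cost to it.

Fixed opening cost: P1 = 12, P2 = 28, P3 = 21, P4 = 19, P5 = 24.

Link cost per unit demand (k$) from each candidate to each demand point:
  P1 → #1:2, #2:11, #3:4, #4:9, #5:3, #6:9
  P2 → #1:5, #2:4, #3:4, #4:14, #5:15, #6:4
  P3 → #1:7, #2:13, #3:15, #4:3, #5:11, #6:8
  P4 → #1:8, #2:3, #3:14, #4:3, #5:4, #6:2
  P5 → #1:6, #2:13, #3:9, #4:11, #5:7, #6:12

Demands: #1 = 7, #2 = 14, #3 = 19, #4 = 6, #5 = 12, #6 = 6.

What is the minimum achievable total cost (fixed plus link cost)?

Open {P1, P4}: assign each demand point to its cheapest open site.
  #1→P1 7×2=14, #2→P4 14×3=42, #3→P1 19×4=76, #4→P4 6×3=18, #5→P1 12×3=36, #6→P4 6×2=12
  link cost 198, fixed 31 → total 229.
Compare {P1, P3, P4}: link cost 198 + fixed 52 = 250.
Compare {P1, P4, P5}: link cost 198 + fixed 55 = 253.
Compare {P1, P2, P4}: link cost 198 + fixed 59 = 257.
All other subsets cost ≥ 250. Minimum total cost: 229.

229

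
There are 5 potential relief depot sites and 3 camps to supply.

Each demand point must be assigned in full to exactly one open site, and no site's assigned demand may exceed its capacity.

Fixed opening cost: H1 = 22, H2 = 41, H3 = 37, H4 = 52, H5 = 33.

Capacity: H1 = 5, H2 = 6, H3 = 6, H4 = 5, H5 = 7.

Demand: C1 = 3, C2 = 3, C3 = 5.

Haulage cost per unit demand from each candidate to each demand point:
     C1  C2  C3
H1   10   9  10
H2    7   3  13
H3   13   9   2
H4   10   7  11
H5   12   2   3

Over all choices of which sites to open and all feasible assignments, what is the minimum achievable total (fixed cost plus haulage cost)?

Open {H2, H3}; cheapest assignment that respects the capacities:
  H2 (cap 6, load 6): C1, C2 — cost 3×7 + 3×3 = 30
  H3 (cap 6, load 5): C3 — cost 5×2 = 10
  Shipping 40, fixed 78 → total 118.
  Any other capacity-feasible assignment to {H2, H3} ships for at least 40.
Compare {H2, H5}: its best feasible assignment gives total 119.
Compare {H3, H5}: its best feasible assignment gives total 122.
Every other set of open sites that can feasibly serve all demand totals ≥ 119 even under its best assignment. Minimum: 118.

118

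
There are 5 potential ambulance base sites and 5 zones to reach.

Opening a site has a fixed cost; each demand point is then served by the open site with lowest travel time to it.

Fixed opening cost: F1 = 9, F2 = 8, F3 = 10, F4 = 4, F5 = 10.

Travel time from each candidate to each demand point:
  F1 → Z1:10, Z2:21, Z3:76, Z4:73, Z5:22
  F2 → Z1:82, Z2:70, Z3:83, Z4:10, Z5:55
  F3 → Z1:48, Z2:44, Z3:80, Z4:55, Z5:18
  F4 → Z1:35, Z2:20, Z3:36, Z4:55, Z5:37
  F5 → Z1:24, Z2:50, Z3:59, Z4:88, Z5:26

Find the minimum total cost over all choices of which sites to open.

Open {F1, F2, F4}: assign each demand point to its cheapest open site.
  Z1→F1 10, Z2→F4 20, Z3→F4 36, Z4→F2 10, Z5→F1 22
  travel time 98, fixed 21 → total 119.
Compare {F1, F2, F3, F4}: travel time 94 + fixed 31 = 125.
Compare {F1, F2, F4, F5}: travel time 98 + fixed 31 = 129.
Compare {F1, F2, F3, F4, F5}: travel time 94 + fixed 41 = 135.
All other subsets cost ≥ 125. Minimum total cost: 119.

119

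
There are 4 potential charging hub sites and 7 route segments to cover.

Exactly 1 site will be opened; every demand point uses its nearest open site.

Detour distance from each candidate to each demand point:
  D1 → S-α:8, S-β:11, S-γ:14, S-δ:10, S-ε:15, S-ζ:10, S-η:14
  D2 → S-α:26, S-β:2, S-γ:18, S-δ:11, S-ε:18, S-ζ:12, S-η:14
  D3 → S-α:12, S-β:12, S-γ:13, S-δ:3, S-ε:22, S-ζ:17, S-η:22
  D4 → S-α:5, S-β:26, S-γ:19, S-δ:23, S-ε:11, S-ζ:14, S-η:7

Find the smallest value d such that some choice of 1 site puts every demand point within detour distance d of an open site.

Open {D1}.
  Farthest demand point is S-ε at detour distance 15 (to D1); all others are ≤ 15.
With {D3} the worst case is 22.
With {D2} the worst case is 26.
No size-1 selection achieves below 15.

15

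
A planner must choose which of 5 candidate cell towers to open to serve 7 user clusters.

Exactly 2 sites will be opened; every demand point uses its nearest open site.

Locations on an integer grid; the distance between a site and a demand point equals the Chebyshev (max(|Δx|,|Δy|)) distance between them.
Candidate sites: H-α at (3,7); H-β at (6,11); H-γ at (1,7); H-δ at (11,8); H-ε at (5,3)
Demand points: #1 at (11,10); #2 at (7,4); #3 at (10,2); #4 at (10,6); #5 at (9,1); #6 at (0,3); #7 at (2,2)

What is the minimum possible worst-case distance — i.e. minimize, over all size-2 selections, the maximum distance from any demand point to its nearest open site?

Open {H-β, H-ε}.
  Farthest demand point is #1 at distance 5 (to H-β); all others are ≤ 5.
With {H-δ, H-ε} the worst case is 5.
With {H-α, H-δ} the worst case is 6.
No size-2 selection achieves below 5.

5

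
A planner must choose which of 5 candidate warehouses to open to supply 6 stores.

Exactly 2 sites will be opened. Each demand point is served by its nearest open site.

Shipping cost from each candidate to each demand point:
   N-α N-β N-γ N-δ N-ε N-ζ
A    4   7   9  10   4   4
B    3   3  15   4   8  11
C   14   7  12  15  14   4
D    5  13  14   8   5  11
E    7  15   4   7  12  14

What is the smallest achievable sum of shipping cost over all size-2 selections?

27

Open {A, B}.
  N-α→B 3, N-β→B 3, N-γ→A 9, N-δ→B 4, N-ε→A 4, N-ζ→A 4  ⇒ total 27.
Compare {A, E}: total 30.
Compare {B, E}: total 33.
No size-2 selection does better; minimum is 27.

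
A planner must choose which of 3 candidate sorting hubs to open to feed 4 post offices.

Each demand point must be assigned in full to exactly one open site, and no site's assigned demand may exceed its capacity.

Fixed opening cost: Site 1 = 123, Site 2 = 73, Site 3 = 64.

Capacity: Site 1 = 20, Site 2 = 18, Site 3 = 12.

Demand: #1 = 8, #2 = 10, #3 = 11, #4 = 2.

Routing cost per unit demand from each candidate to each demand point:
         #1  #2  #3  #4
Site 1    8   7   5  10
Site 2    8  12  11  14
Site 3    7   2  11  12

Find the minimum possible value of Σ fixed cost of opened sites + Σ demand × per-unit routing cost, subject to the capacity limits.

Open {Site 1, Site 3}; cheapest assignment that respects the capacities:
  Site 1 (cap 20, load 19): #1, #3 — cost 8×8 + 11×5 = 119
  Site 3 (cap 12, load 12): #2, #4 — cost 10×2 + 2×12 = 44
  Shipping 163, fixed 187 → total 350.
  Any other capacity-feasible assignment to {Site 1, Site 3} ships for at least 163.
Compare {Site 1, Site 2, Site 3}: its best feasible assignment gives total 419.
Compare {Site 1, Site 2}: its best feasible assignment gives total 455.
Every other set of open sites that can feasibly serve all demand totals ≥ 419 even under its best assignment. Minimum: 350.

350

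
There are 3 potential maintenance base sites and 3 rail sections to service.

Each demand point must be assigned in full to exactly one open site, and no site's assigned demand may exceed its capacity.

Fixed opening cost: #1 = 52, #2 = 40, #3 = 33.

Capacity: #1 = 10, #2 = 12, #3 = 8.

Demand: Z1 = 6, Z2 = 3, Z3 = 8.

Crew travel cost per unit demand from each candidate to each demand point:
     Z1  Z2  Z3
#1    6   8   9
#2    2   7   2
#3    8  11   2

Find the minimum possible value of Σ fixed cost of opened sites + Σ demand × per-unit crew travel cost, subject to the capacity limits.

122

Open {#2, #3}; cheapest assignment that respects the capacities:
  #2 (cap 12, load 9): Z1, Z2 — cost 6×2 + 3×7 = 33
  #3 (cap 8, load 8): Z3 — cost 8×2 = 16
  Shipping 49, fixed 73 → total 122.
  Any other capacity-feasible assignment to {#2, #3} ships for at least 49.
Compare {#1, #3}: its best feasible assignment gives total 161.
Compare {#1, #2}: its best feasible assignment gives total 165.
Every other set of open sites that can feasibly serve all demand totals ≥ 161 even under its best assignment. Minimum: 122.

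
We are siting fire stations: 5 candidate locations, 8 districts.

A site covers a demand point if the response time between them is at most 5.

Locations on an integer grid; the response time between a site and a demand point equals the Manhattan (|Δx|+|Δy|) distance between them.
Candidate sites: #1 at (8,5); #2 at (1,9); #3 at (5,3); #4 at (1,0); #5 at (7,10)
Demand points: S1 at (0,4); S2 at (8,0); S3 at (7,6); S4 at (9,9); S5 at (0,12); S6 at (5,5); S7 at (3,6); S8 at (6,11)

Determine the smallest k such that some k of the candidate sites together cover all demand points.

Coverage sets (demand points within 5 of each site):
  #1: {S2, S3, S4, S6}
  #2: {S5, S7}
  #3: {S3, S6, S7}
  #4: {S1}
  #5: {S3, S4, S8}
No 3 sites suffice: every size-3 union leaves at least one demand point uncovered.
But {#1, #2, #4, #5} covers everything, so the minimum is 4.

4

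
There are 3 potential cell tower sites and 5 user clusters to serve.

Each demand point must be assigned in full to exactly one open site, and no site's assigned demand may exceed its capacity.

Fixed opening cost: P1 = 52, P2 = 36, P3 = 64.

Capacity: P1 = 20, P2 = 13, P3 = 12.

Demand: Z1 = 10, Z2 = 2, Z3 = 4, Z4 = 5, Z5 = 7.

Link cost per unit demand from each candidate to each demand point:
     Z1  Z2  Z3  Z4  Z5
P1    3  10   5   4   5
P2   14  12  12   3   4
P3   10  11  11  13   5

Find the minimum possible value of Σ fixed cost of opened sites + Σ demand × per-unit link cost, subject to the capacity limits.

201

Open {P1, P2}; cheapest assignment that respects the capacities:
  P1 (cap 20, load 16): Z1, Z2, Z3 — cost 10×3 + 2×10 + 4×5 = 70
  P2 (cap 13, load 12): Z4, Z5 — cost 5×3 + 7×4 = 43
  Shipping 113, fixed 88 → total 201.
  Any other capacity-feasible assignment to {P1, P2} ships for at least 113.
Compare {P1, P3}: its best feasible assignment gives total 243.
Compare {P1, P2, P3}: its best feasible assignment gives total 265.
Every other set of open sites that can feasibly serve all demand totals ≥ 243 even under its best assignment. Minimum: 201.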